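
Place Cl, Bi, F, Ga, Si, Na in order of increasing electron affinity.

F is in period 2, group 17; Na is in period 3, group 1; Si is in period 3, group 14; Cl is in period 3, group 17; Ga is in period 4, group 13; Bi is in period 6, group 15.
EA tends to increase across a period and decrease down a group, though the pattern is less regular than for IE or radius.
Here both period and group differ, so the two effects have to be weighed against each other.
Na > Ga: period and group pull opposite ways; the down-group shift dominates (53 vs 29 kJ/mol).
Bi > Na: the two effects oppose for this pair; the across-period effect wins (91 vs 53 kJ/mol).
Si > Bi: period and group pull opposite ways; the down-group shift dominates (134 vs 91 kJ/mol).
F > Si: relative to Si, both the across-period and down-group shifts push F's electron affinity up.
Cl > F: this pair runs against the simple trend — see the exception note.
Note the exception: Cl has a higher electron affinity than F, contrary to the simple trend — F's small 2p subshell makes the incoming electron feel strong e⁻–e⁻ repulsion, so Cl actually releases more energy on gaining an electron.
Approximate values (kJ/mol): F 328, Na 53, Si 134, Cl 349, Ga 29, Bi 91.
So from lowest to highest: Ga < Na < Bi < Si < F < Cl.

Ga < Na < Bi < Si < F < Cl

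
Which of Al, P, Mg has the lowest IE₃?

Al

After 2 electrons have been removed, what remains? Al²⁺ still has 1 valence electron; P²⁺ still has 3 valence electrons; Mg²⁺ is the bare [Ne] core.
Pulling an electron out of a noble-gas core costs far more than removing a remaining valence electron, so Mg sits at the high end of IE_3.
Valence configurations: Al²⁺ [Ne]3s¹, P²⁺ [Ne]3s²3p¹.
Approximate IE_3 values (kJ/mol): Al 2745, P 2914, Mg 7733.
Putting it together, IE_3: Al < P < Mg.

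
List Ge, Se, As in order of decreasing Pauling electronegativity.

Ge is in period 4, group 14; As is in period 4, group 15; Se is in period 4, group 16.
Atoms toward the upper right of the periodic table pull bonding electrons most strongly.
All lie in period 4, so electronegativity increases left to right.
So from highest to lowest: Se > As > Ge.

Se, As, Ge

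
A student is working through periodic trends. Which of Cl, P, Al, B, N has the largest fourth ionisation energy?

B

After 3 electrons have been removed, what remains? Cl³⁺ still has 4 valence electrons; P³⁺ still has 2 valence electrons; Al³⁺ is the bare [Ne] core; B³⁺ is the bare [He] core; N³⁺ still has 2 valence electrons.
Pulling an electron out of a noble-gas core costs far more than removing a remaining valence electron, so Al and B sit at the high end of IE_4.
Valence configurations: Cl³⁺ [Ne]3s²3p², P³⁺ [Ne]3s², N³⁺ [He]2s².
The numbers (kJ/mol): Cl 5159, P 4964, Al 11577, B 25026, N 7475.
So the fourth ionization energies run P < Cl < N < Al < B.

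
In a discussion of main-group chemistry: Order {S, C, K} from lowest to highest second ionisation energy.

S < C < K

The second ionization energy removes an electron from the +1 ion. For each element: S⁺ still has 5 valence electrons; C⁺ still has 3 valence electrons; K⁺ is the bare [Ar] core.
Core electrons are held far more tightly than valence electrons, so K tops the IE_2 order.
Valence configurations: S⁺ [Ne]3s²3p³, C⁺ [He]2s²2p¹.
Approximate IE_2 values (kJ/mol): S 2252, C 2353, K 3052.
Putting it together, IE_2: S < C < K.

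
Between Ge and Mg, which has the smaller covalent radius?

Ge

Mg is in period 3, group 2; Ge is in period 4, group 14.
Radius decreases left→right (rising Z_eff, same n) and increases top→bottom (higher n).
Neither a single period nor a single group — weigh both effects.
Mg > Ge: period and group pull opposite ways; the across-period shift dominates (139 vs 121 pm).
Tabulated atomic radius (pm): Mg 139, Ge 121.
So Ge has the smaller covalent radius (Ge < Mg).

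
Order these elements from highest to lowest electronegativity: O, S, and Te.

O is in period 2, group 16; S is in period 3, group 16; Te is in period 5, group 16.
Electronegativity increases across a period and decreases down a group, tracking effective nuclear charge and atomic size.
All are in group 16, so electronegativity increases up the group.
So from highest to lowest: O > S > Te.

O > S > Te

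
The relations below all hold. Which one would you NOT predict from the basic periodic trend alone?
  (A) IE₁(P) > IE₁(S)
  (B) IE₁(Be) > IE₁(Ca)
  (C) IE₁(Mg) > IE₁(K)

The general trend: first ionization energy increases across a period and decreases down a group.
(A) P (period 3, group 15) vs S (period 3, group 16): the stated order contradicts the simple trend.
(B) Be (period 2, group 2) vs Ca (period 4, group 2): the stated order agrees with the simple trend.
(C) Mg (period 3, group 2) vs K (period 4, group 1): the stated order agrees with the simple trend.
The exception is (A): S (3p⁴) ionizes more easily than half-filled P (3p³) because the paired 3p electron in S is pushed out by e⁻–e⁻ repulsion.

(A)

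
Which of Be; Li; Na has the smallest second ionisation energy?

Be

After 1 electron has been removed, what remains? Be⁺ still has 1 valence electron; Li⁺ is the bare [He] core; Na⁺ is the bare [Ne] core.
Core electrons are held far more tightly than valence electrons, so Na and Li top the IE_2 order.
The numbers (kJ/mol): Be 1757, Li 7298, Na 4562.
Overall IE_2 order: Be < Na < Li.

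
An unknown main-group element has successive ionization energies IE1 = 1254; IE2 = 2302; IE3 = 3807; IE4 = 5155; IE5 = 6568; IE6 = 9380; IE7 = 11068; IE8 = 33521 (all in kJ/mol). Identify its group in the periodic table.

Look for the largest jump between consecutive ionization energies: IE8/IE7 ≈ 3.0, far larger than any earlier ratio.
That jump marks the point where a core electron is being removed. So the atom has 7 valence electrons.
A main-group element with 7 valence electrons is in group 17.

Group 17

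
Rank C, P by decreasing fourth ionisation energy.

IE_4 is the cost of taking one more electron from the +3 cation: C³⁺ still has 1 valence electron; P³⁺ still has 2 valence electrons.
All are still removing valence electrons, so compare the +3 ions as you would atoms: IE_4 generally rises across a period (higher Z_eff) and falls down a group (larger shell), subject to the usual subshell exceptions.
Valence configurations: C³⁺ [He]2s¹, P³⁺ [Ne]3s².
Tabulated IE_4 (kJ/mol): C 6223, P 4964.
Putting it together, IE_4: P < C.

C > P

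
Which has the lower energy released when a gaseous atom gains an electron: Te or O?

O

O is in period 2, group 16; Te is in period 5, group 16.
Atoms with high Z_eff and room in the valence shell (especially the halogens) have the most exothermic electron affinities.
All are in group 16; the group trend (electron affinity increases up the group) applies, with the exception below.
Note the exception: Te has a higher electron affinity than O, contrary to the simple trend — O's compact 2p subshell gives strong electron–electron repulsion on the added electron.
For reference (kJ/mol): O 141, Te 190.
So O has the lower energy released when a gaseous atom gains an electron (O < Te).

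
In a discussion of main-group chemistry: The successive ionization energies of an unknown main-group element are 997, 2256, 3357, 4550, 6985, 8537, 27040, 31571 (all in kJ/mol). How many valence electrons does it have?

Look for the largest jump between consecutive ionization energies: IE7/IE6 ≈ 3.2, far larger than any earlier ratio.
That jump marks the point where a core electron is being removed. So the atom has 6 valence electrons.

6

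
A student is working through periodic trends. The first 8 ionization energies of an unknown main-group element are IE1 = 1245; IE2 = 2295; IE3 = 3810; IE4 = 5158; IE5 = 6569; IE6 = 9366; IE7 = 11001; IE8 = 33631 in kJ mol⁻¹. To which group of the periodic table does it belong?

Group 17

Look for the largest jump between consecutive ionization energies: IE8/IE7 ≈ 3.1, far larger than any earlier ratio.
That jump marks the point where a core electron is being removed. So the atom has 7 valence electrons.
A main-group element with 7 valence electrons is in group 17.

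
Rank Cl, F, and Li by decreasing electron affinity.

Cl > F > Li

Li is in period 2, group 1; F is in period 2, group 17; Cl is in period 3, group 17.
EA tends to increase across a period and decrease down a group, though the pattern is less regular than for IE or radius.
These span different periods and groups, so the two trends combine.
F > Li: both are in period 2; the period trend gives F the larger value.
Cl > F: this pair runs against the simple trend — see the exception note.
Note the exception: Cl has a higher electron affinity than F, contrary to the simple trend — F's small 2p subshell makes the incoming electron feel strong e⁻–e⁻ repulsion, so Cl actually releases more energy on gaining an electron.
For reference (kJ/mol): Li 60, F 328, Cl 349.
So from highest to lowest: Cl > F > Li.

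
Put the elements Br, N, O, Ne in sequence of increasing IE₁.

Br, O, N, Ne

N is in period 2, group 15; O is in period 2, group 16; Ne is in period 2, group 18; Br is in period 4, group 17.
IE₁ increases left→right with effective nuclear charge and decreases top→bottom as the valence shell moves farther out.
These span different periods and groups, so the two trends combine.
O > Br: period and group pull opposite ways; the down-group shift dominates (1314 vs 1140 kJ/mol).
N > O: this pair runs against the simple trend — see the exception note.
Ne > N: both are in period 2; the period trend gives Ne the larger value.
Note the exception: N has a higher first ionization energy than O, contrary to the simple trend — pairing an electron in O's 2p⁴ costs repulsion energy, so O ionizes more easily than half-filled N (2p³).
Approximate values (kJ/mol): N 1402, O 1314, Ne 2081, Br 1140.
So from lowest to highest: Br < O < N < Ne.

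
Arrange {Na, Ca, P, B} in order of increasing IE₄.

P, Ca, Na, B

IE_4 is the cost of taking one more electron from the +3 cation: Na³⁺ is already 2 electrons into the core; Ca³⁺ is already 1 electron into the core; P³⁺ still has 2 valence electrons; B³⁺ is the bare [He] core.
Pulling an electron out of a noble-gas core costs far more than removing a remaining valence electron, so Ca, Na and B sit at the high end of IE_4.
The numbers (kJ/mol): Na 9543, Ca 6491, P 4964, B 25026.
Putting it together, IE_4: P < Ca < Na < B.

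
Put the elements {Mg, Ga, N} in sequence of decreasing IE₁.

N > Mg > Ga

N is in period 2, group 15; Mg is in period 3, group 2; Ga is in period 4, group 13.
Removing the outermost electron gets harder across a period and easier down a group.
Here both period and group differ, so the two effects have to be weighed against each other.
Mg > Ga: the two effects oppose for this pair; the down-group effect wins (738 vs 579 kJ/mol).
N > Mg: both effects reinforce here, so N is clearly the higher of the two.
Approximate values (kJ/mol): N 1402, Mg 738, Ga 579.
So from highest to lowest: N > Mg > Ga.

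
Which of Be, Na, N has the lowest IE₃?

N

After 2 electrons have been removed, what remains? Be²⁺ is the bare [He] core; Na²⁺ is already 1 electron into the core; N²⁺ still has 3 valence electrons.
Core electrons are held far more tightly than valence electrons, so Na and Be top the IE_3 order.
The numbers (kJ/mol): Be 14849, Na 6910, N 4578.
Overall IE_3 order: N < Na < Be.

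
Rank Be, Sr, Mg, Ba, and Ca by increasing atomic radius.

Be is in period 2, group 2; Mg is in period 3, group 2; Ca is in period 4, group 2; Sr is in period 5, group 2; Ba is in period 6, group 2.
Across a period the added protons contract the valence shell; down a group each new principal shell makes the atom larger.
All are in group 2, so atomic radius increases down the group.
So from smallest to largest: Be < Mg < Ca < Sr < Ba.

Be < Mg < Ca < Sr < Ba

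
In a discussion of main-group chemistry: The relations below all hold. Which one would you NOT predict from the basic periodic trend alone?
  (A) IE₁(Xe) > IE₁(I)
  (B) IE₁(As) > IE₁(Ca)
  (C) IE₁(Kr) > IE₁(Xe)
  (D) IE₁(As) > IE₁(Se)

(D)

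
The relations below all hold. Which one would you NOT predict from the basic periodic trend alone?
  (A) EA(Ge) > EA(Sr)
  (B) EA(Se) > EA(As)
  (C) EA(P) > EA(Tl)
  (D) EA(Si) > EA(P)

(D)

The general trend: electron affinity increases across a period and decreases down a group.
(A) Ge (period 4, group 14) vs Sr (period 5, group 2): the stated order agrees with the simple trend.
(B) Se (period 4, group 16) vs As (period 4, group 15): the stated order agrees with the simple trend.
(C) P (period 3, group 15) vs Tl (period 6, group 13): the stated order agrees with the simple trend.
(D) Si (period 3, group 14) vs P (period 3, group 15): the stated order contradicts the simple trend.
The exception is (D): adding an electron to P's half-filled 3p³ is unfavourable, so Si (3p²) has the more exothermic EA.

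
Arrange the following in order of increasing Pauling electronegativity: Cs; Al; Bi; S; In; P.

Cs < Al < In < Bi < P < S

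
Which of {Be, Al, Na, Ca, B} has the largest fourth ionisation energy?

The fourth ionization energy removes an electron from the +3 ion. For each element: Be³⁺ is already 1 electron into the core; Al³⁺ is the bare [Ne] core; Na³⁺ is already 2 electrons into the core; Ca³⁺ is already 1 electron into the core; B³⁺ is the bare [He] core.
All of these are removing an electron from a noble-gas core or deeper; the smaller core (lower principal quantum number) is held far more tightly, and within a period the higher nuclear charge binds the same core more tightly.
Tabulated IE_4 (kJ/mol): Be 21007, Al 11577, Na 9543, Ca 6491, B 25026.
Putting it together, IE_4: Ca < Na < Al < Be < B.

B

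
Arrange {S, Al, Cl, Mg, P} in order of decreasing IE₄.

Al > Mg > Cl > P > S

IE_4 is the cost of taking one more electron from the +3 cation: S³⁺ still has 3 valence electrons; Al³⁺ is the bare [Ne] core; Cl³⁺ still has 4 valence electrons; Mg³⁺ is already 1 electron into the core; P³⁺ still has 2 valence electrons.
Core electrons are held far more tightly than valence electrons, so Mg and Al top the IE_4 order.
Valence configurations: S³⁺ [Ne]3s²3p¹, Cl³⁺ [Ne]3s²3p², P³⁺ [Ne]3s².
S³⁺ loses a lone 3p electron whereas P³⁺ must break into a filled 3s² pair, so IE_4(P) > IE_4(S) even though S has the higher nuclear charge.
Tabulated IE_4 (kJ/mol): S 4556, Al 11577, Cl 5159, Mg 10543, P 4964.
Overall IE_4 order: S < P < Cl < Mg < Al.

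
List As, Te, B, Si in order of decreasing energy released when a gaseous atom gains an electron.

Te, Si, As, B

Electron affinity generally becomes more exothermic across a period toward the halogens and less exothermic down a group.
A diagonal step moves right (one effect) and down (the opposite effect) at once.
As > B: the two effects oppose for this pair; the across-period effect wins (78 vs 27 kJ/mol).
Si > As: period and group pull opposite ways; the down-group shift dominates (134 vs 78 kJ/mol).
Te > Si: the two effects oppose for this pair; the across-period effect wins (190 vs 134 kJ/mol).
For reference (kJ/mol): B 27, Si 134, As 78, Te 190.
So from highest to lowest: Te > Si > As > B.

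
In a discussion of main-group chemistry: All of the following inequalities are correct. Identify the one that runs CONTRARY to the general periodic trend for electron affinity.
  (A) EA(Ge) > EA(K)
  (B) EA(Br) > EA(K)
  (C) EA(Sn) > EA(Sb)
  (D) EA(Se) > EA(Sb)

(C)

The general trend: electron affinity increases across a period and decreases down a group.
(A) Ge (period 4, group 14) vs K (period 4, group 1): the stated order agrees with the simple trend.
(B) Br (period 4, group 17) vs K (period 4, group 1): the stated order agrees with the simple trend.
(C) Sn (period 5, group 14) vs Sb (period 5, group 15): the stated order contradicts the simple trend.
(D) Se (period 4, group 16) vs Sb (period 5, group 15): the stated order agrees with the simple trend.
The exception is (C): adding an electron to Sb's half-filled 5p³ is unfavourable, so Sn has the more exothermic EA.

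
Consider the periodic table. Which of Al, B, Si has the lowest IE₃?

Al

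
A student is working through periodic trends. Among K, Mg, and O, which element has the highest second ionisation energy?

O

Consider each +1 ion: K⁺ is the bare [Ar] core; Mg⁺ still has 1 valence electron; O⁺ still has 5 valence electrons.
Usually core removal costs more than valence removal, but here the competition is close: a tightly held n=2 valence electron can cost more to remove than an n=3 core electron, so the actual values have to decide it.
Valence configurations: Mg⁺ [Ne]3s¹, O⁺ [He]2s²2p³.
The numbers (kJ/mol): K 3052, Mg 1451, O 3388.
Hence IE_2: Mg < K < O.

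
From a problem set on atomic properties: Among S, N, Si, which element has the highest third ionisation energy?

N

The third ionization energy removes an electron from the +2 ion. For each element: S²⁺ still has 4 valence electrons; N²⁺ still has 3 valence electrons; Si²⁺ still has 2 valence electrons.
All are still removing valence electrons, so compare the +2 ions as you would atoms: IE_3 generally rises across a period (higher Z_eff) and falls down a group (larger shell), subject to the usual subshell exceptions.
Valence configurations: S²⁺ [Ne]3s²3p², N²⁺ [He]2s²2p¹, Si²⁺ [Ne]3s².
Approximate IE_3 values (kJ/mol): S 3357, N 4578, Si 3232.
Hence IE_3: Si < S < N.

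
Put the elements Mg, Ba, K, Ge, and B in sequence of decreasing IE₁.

B is in period 2, group 13; Mg is in period 3, group 2; K is in period 4, group 1; Ge is in period 4, group 14; Ba is in period 6, group 2.
Removing the outermost electron gets harder across a period and easier down a group.
Here both period and group differ, so the two effects have to be weighed against each other.
Ba > K: the two effects oppose for this pair; the across-period effect wins (503 vs 419 kJ/mol).
Mg > Ba: Mg sits above Ba in group 2, so the down-group effect alone puts Mg higher.
Ge > Mg: period and group pull opposite ways; the across-period shift dominates (762 vs 738 kJ/mol).
B > Ge: the two effects oppose for this pair; the down-group effect wins (801 vs 762 kJ/mol).
Approximate values (kJ/mol): B 801, Mg 738, K 419, Ge 762, Ba 503.
So from highest to lowest: B > Ge > Mg > Ba > K.

B > Ge > Mg > Ba > K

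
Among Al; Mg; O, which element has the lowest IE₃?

Al

Consider each +2 ion: Al²⁺ still has 1 valence electron; Mg²⁺ is the bare [Ne] core; O²⁺ still has 4 valence electrons.
Core electrons are held far more tightly than valence electrons, so Mg tops the IE_3 order.
Valence configurations: Al²⁺ [Ne]3s¹, O²⁺ [He]2s²2p².
The numbers (kJ/mol): Al 2745, Mg 7733, O 5300.
Putting it together, IE_3: Al < O < Mg.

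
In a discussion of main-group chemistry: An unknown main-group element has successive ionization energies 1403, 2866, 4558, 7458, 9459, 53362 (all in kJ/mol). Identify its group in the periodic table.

Group 15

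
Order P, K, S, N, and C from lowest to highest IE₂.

P < S < C < N < K

Consider each +1 ion: P⁺ still has 4 valence electrons; K⁺ is the bare [Ar] core; S⁺ still has 5 valence electrons; N⁺ still has 4 valence electrons; C⁺ still has 3 valence electrons.
Core electrons are held far more tightly than valence electrons, so K tops the IE_2 order.
Valence configurations: P⁺ [Ne]3s²3p², S⁺ [Ne]3s²3p³, N⁺ [He]2s²2p², C⁺ [He]2s²2p¹.
The numbers (kJ/mol): P 1907, K 3052, S 2252, N 2856, C 2353.
Putting it together, IE_2: P < S < C < N < K.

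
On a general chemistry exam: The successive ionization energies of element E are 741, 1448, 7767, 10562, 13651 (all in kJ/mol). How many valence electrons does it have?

Look for the largest jump between consecutive ionization energies: IE3/IE2 ≈ 5.4, far larger than any earlier ratio.
That jump marks the point where a core electron is being removed. So the atom has 2 valence electrons.

2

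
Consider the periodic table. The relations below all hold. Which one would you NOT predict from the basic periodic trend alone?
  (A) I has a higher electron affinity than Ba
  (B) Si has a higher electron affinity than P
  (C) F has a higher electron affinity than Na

(B)

The general trend: electron affinity increases across a period and decreases down a group.
(A) I (period 5, group 17) vs Ba (period 6, group 2): the stated order agrees with the simple trend.
(B) Si (period 3, group 14) vs P (period 3, group 15): the stated order contradicts the simple trend.
(C) F (period 2, group 17) vs Na (period 3, group 1): the stated order agrees with the simple trend.
The exception is (B): adding an electron to P's half-filled 3p³ is unfavourable, so Si (3p²) has the more exothermic EA.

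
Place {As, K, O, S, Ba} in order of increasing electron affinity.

Ba, K, As, O, S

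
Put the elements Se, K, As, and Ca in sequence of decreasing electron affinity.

Se > As > K > Ca

K is in period 4, group 1; Ca is in period 4, group 2; As is in period 4, group 15; Se is in period 4, group 16.
EA tends to increase across a period and decrease down a group, though the pattern is less regular than for IE or radius.
All lie in period 4; the across-period trend (electron affinity increases left to right) applies, with the exception below.
Note the exception: K has a higher electron affinity than Ca, contrary to the simple trend — adding an electron to Ca (ns²) has to open a new, higher-energy np subshell, which is unfavourable.
Approximate values (kJ/mol): K 48, Ca 2, As 78, Se 195.
So from highest to lowest: Se > As > K > Ca.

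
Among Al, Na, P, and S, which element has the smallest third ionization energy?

The third ionization energy removes an electron from the +2 ion. For each element: Al²⁺ still has 1 valence electron; Na²⁺ is already 1 electron into the core; P²⁺ still has 3 valence electrons; S²⁺ still has 4 valence electrons.
Breaking into a closed-shell core is much more expensive than removing a leftover valence electron — Na has the largest IE_3 here.
Valence configurations: Al²⁺ [Ne]3s¹, P²⁺ [Ne]3s²3p¹, S²⁺ [Ne]3s²3p².
The numbers (kJ/mol): Al 2745, Na 6910, P 2914, S 3357.
Overall IE_3 order: Al < P < S < Na.

Al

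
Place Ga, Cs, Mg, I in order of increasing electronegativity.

Electronegativity increases across a period and decreases down a group, tracking effective nuclear charge and atomic size.
These span different periods and groups, so the two trends combine.
Mg > Cs: both effects reinforce here, so Mg is clearly the higher of the two.
Ga > Mg: period and group pull opposite ways; the across-period shift dominates (1.81 vs 1.31).
I > Ga: the two effects oppose for this pair; the across-period effect wins (2.66 vs 1.81).
Approximate values (Pauling): Mg 1.31, Ga 1.81, I 2.66, Cs 0.79.
So from lowest to highest: Cs < Mg < Ga < I.

Cs, Mg, Ga, I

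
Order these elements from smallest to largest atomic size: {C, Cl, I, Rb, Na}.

Moving right in a period, electrons are added to the same shell under a stronger nuclear pull, so atoms get smaller; moving down, a new shell is opened and atoms get larger.
Here both period and group differ, so the two effects have to be weighed against each other.
Cl > C: period and group pull opposite ways; the down-group shift dominates (99 vs 75 pm).
I > Cl: I sits below Cl in group 17, so the down-group effect alone puts I larger.
Na > I: the two effects oppose for this pair; the across-period effect wins (155 vs 133 pm).
Rb > Na: they share group 1; the group trend gives Rb the larger value.
For reference (pm): C 75, Na 155, Cl 99, Rb 210, I 133.
So from smallest to largest: C < Cl < I < Na < Rb.

C < Cl < I < Na < Rb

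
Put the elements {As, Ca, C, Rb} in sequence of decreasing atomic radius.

Rb > Ca > As > C

Across a period the added protons contract the valence shell; down a group each new principal shell makes the atom larger.
Here both period and group differ, so the two effects have to be weighed against each other.
As > C: period and group pull opposite ways; the down-group shift dominates (121 vs 75 pm).
Ca > As: both are in period 4; the period trend gives Ca the larger value.
Rb > Ca: both effects reinforce here, so Rb is clearly the larger of the two.
For reference (pm): C 75, Ca 171, As 121, Rb 210.
So from largest to smallest: Rb > Ca > As > C.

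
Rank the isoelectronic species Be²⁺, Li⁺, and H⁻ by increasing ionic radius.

Be²⁺ < Li⁺ < H⁻

All of these have 2 electrons, so size is governed by nuclear charge alone: the more protons, the stronger the pull on the same electron cloud, and the smaller the ion.
Nuclear charges: Be²⁺ (Z=4), Li⁺ (Z=3), H⁻ (Z=1).
Smallest to largest: Be²⁺ < Li⁺ < H⁻.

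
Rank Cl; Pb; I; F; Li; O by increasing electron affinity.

Pb < Li < O < I < F < Cl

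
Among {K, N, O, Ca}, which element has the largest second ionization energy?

The second ionization energy removes an electron from the +1 ion. For each element: K⁺ is the bare [Ar] core; N⁺ still has 4 valence electrons; O⁺ still has 5 valence electrons; Ca⁺ still has 1 valence electron.
Usually core removal costs more than valence removal, but here the competition is close: a tightly held n=2 valence electron can cost more to remove than an n=3 core electron, so the actual values have to decide it.
Valence configurations: N⁺ [He]2s²2p², O⁺ [He]2s²2p³, Ca⁺ [Ar]4s¹.
Approximate IE_2 values (kJ/mol): K 3052, N 2856, O 3388, Ca 1145.
Hence IE_2: Ca < N < K < O.

O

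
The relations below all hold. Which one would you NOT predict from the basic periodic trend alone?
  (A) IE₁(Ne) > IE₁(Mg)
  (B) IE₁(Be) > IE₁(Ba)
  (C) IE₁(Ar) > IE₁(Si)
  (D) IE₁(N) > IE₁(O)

(D)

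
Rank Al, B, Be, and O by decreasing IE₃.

Consider each +2 ion: Al²⁺ still has 1 valence electron; B²⁺ still has 1 valence electron; Be²⁺ is the bare [He] core; O²⁺ still has 4 valence electrons.
Core electrons are held far more tightly than valence electrons, so Be tops the IE_3 order.
Valence configurations: Al²⁺ [Ne]3s¹, B²⁺ [He]2s¹, O²⁺ [He]2s²2p².
The numbers (kJ/mol): Al 2745, B 3660, Be 14849, O 5300.
Overall IE_3 order: Al < B < O < Be.

Be, O, B, Al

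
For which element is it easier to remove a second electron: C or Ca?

The second ionization energy removes an electron from the +1 ion. For each element: C⁺ still has 3 valence electrons; Ca⁺ still has 1 valence electron.
All are still removing valence electrons, so compare the +1 ions as you would atoms: IE_2 generally rises across a period (higher Z_eff) and falls down a group (larger shell), subject to the usual subshell exceptions.
Valence configurations: C⁺ [He]2s²2p¹, Ca⁺ [Ar]4s¹.
Tabulated IE_2 (kJ/mol): C 2353, Ca 1145.
So the second ionization energies run Ca < C.

Ca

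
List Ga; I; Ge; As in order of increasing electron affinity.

Ga < As < Ge < I

Ga is in period 4, group 13; Ge is in period 4, group 14; As is in period 4, group 15; I is in period 5, group 17.
EA tends to increase across a period and decrease down a group, though the pattern is less regular than for IE or radius.
Neither a single period nor a single group — weigh both effects.
As > Ga: As lies to the right of Ga in period 4, so the across-period effect alone puts As higher.
Ge > As: this pair runs against the simple trend — see the exception note.
I > Ge: the two effects oppose for this pair; the across-period effect wins (295 vs 119 kJ/mol).
Note the exception: Ge has a higher electron affinity than As, contrary to the simple trend — adding an electron to As's half-filled 4p³ is unfavourable, so Ge (4p²) has the more exothermic EA.
Approximate values (kJ/mol): Ga 29, Ge 119, As 78, I 295.
So from lowest to highest: Ga < As < Ge < I.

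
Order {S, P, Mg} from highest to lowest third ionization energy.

Mg, S, P

Consider each +2 ion: S²⁺ still has 4 valence electrons; P²⁺ still has 3 valence electrons; Mg²⁺ is the bare [Ne] core.
Breaking into a closed-shell core is much more expensive than removing a leftover valence electron — Mg has the largest IE_3 here.
Valence configurations: S²⁺ [Ne]3s²3p², P²⁺ [Ne]3s²3p¹.
Tabulated IE_3 (kJ/mol): S 3357, P 2914, Mg 7733.
So the third ionization energies run P < S < Mg.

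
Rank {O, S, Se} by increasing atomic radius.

O < S < Se

O is in period 2, group 16; S is in period 3, group 16; Se is in period 4, group 16.
Radius decreases left→right (rising Z_eff, same n) and increases top→bottom (higher n).
All are in group 16, so atomic radius increases down the group.
So from smallest to largest: O < S < Se.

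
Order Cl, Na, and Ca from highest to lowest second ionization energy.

Na > Cl > Ca

After 1 electron has been removed, what remains? Cl⁺ still has 6 valence electrons; Na⁺ is the bare [Ne] core; Ca⁺ still has 1 valence electron.
Breaking into a closed-shell core is much more expensive than removing a leftover valence electron — Na has the largest IE_2 here.
Valence configurations: Cl⁺ [Ne]3s²3p⁴, Ca⁺ [Ar]4s¹.
Tabulated IE_2 (kJ/mol): Cl 2298, Na 4562, Ca 1145.
Hence IE_2: Ca < Cl < Na.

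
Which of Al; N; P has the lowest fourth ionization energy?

P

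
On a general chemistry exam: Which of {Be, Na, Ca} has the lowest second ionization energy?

Ca

Consider each +1 ion: Be⁺ still has 1 valence electron; Na⁺ is the bare [Ne] core; Ca⁺ still has 1 valence electron.
Breaking into a closed-shell core is much more expensive than removing a leftover valence electron — Na has the largest IE_2 here.
Valence configurations: Be⁺ [He]2s¹, Ca⁺ [Ar]4s¹.
The numbers (kJ/mol): Be 1757, Na 4562, Ca 1145.
Putting it together, IE_2: Ca < Be < Na.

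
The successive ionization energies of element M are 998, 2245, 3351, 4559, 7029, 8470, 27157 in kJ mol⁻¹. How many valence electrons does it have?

6

Look for the largest jump between consecutive ionization energies: IE7/IE6 ≈ 3.2, far larger than any earlier ratio.
That jump marks the point where a core electron is being removed. So the atom has 6 valence electrons.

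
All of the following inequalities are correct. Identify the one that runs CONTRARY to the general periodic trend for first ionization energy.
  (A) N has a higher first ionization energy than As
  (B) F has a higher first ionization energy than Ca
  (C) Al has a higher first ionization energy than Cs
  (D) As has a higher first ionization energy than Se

(D)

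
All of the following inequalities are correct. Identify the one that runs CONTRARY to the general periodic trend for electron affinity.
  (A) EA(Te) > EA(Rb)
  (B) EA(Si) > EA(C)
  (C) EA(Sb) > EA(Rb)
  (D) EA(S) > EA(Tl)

(B)

The general trend: electron affinity increases across a period and decreases down a group.
(A) Te (period 5, group 16) vs Rb (period 5, group 1): the stated order agrees with the simple trend.
(B) Si (period 3, group 14) vs C (period 2, group 14): the stated order contradicts the simple trend.
(C) Sb (period 5, group 15) vs Rb (period 5, group 1): the stated order agrees with the simple trend.
(D) S (period 3, group 16) vs Tl (period 6, group 13): the stated order agrees with the simple trend.
The exception is (B): Si's larger, more diffuse 3p orbitals accept an added electron slightly more readily than C's compact 2p.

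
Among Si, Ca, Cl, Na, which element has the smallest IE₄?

The fourth ionization energy removes an electron from the +3 ion. For each element: Si³⁺ still has 1 valence electron; Ca³⁺ is already 1 electron into the core; Cl³⁺ still has 4 valence electrons; Na³⁺ is already 2 electrons into the core.
Breaking into a closed-shell core is much more expensive than removing a leftover valence electron — Ca and Na have the largest IE_4 here.
Valence configurations: Si³⁺ [Ne]3s¹, Cl³⁺ [Ne]3s²3p².
Tabulated IE_4 (kJ/mol): Si 4356, Ca 6491, Cl 5159, Na 9543.
Overall IE_4 order: Si < Cl < Ca < Na.

Si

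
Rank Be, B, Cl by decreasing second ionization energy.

B, Cl, Be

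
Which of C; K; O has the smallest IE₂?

After 1 electron has been removed, what remains? C⁺ still has 3 valence electrons; K⁺ is the bare [Ar] core; O⁺ still has 5 valence electrons.
Usually core removal costs more than valence removal, but here the competition is close: a tightly held n=2 valence electron can cost more to remove than an n=3 core electron, so the actual values have to decide it.
Valence configurations: C⁺ [He]2s²2p¹, O⁺ [He]2s²2p³.
The numbers (kJ/mol): C 2353, K 3052, O 3388.
Putting it together, IE_2: C < K < O.

C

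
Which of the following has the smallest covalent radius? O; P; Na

O is in period 2, group 16; Na is in period 3, group 1; P is in period 3, group 15.
Atomic radius shrinks across a period as nuclear charge pulls the same shell inward, and grows down a group as new shells are added.
Here both period and group differ, so the two effects have to be weighed against each other.
P > O: both effects reinforce here, so P is clearly the larger of the two.
Na > P: Na lies to the left of P in period 3, so the across-period effect alone puts Na larger.
Tabulated atomic radius (pm): O 63, Na 155, P 111.
The smallest covalent radius among these belongs to O.

O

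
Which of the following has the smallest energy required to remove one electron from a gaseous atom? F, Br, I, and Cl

I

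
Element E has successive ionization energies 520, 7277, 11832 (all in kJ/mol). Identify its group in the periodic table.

Look for the largest jump between consecutive ionization energies: IE2/IE1 ≈ 14.0, far larger than any earlier ratio.
That jump marks the point where a core electron is being removed. So the atom has 1 valence electron.
A main-group element with 1 valence electron is in group 1.

Group 1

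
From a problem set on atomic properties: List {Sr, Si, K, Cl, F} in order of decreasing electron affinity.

Adding an electron releases more energy for atoms nearer the top right (short of the noble gases).
These span different periods and groups, so the two trends combine.
K > Sr: period and group pull opposite ways; the down-group shift dominates (48 vs 5 kJ/mol).
Si > K: both effects reinforce here, so Si is clearly the higher of the two.
F > Si: both effects reinforce here, so F is clearly the higher of the two.
Cl > F: this pair runs against the simple trend — see the exception note.
Note the exception: Cl has a higher electron affinity than F, contrary to the simple trend — F's small 2p subshell makes the incoming electron feel strong e⁻–e⁻ repulsion, so Cl actually releases more energy on gaining an electron.
Tabulated electron affinity (kJ/mol): F 328, Si 134, Cl 349, K 48, Sr 5.
So from highest to lowest: Cl > F > Si > K > Sr.

Cl, F, Si, K, Sr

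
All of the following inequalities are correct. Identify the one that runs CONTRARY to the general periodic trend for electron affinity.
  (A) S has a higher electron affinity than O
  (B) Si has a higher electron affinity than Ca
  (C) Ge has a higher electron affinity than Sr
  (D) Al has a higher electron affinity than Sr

The general trend: electron affinity increases across a period and decreases down a group.
(A) S (period 3, group 16) vs O (period 2, group 16): the stated order contradicts the simple trend.
(B) Si (period 3, group 14) vs Ca (period 4, group 2): the stated order agrees with the simple trend.
(C) Ge (period 4, group 14) vs Sr (period 5, group 2): the stated order agrees with the simple trend.
(D) Al (period 3, group 13) vs Sr (period 5, group 2): the stated order agrees with the simple trend.
The exception is (A): the compact 2p subshell of O repels the added electron more than S's larger 3p does.

(A)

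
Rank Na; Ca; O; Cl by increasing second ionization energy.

Ca < Cl < O < Na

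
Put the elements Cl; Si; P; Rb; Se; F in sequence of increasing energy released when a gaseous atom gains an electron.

F is in period 2, group 17; Si is in period 3, group 14; P is in period 3, group 15; Cl is in period 3, group 17; Se is in period 4, group 16; Rb is in period 5, group 1.
Electron affinity generally becomes more exothermic across a period toward the halogens and less exothermic down a group.
These span different periods and groups, so the two trends combine.
P > Rb: both effects reinforce here, so P is clearly the higher of the two.
Si > P: this pair runs against the simple trend — see the exception note.
Se > Si: the two effects oppose for this pair; the across-period effect wins (195 vs 134 kJ/mol).
F > Se: relative to Se, both the across-period and down-group shifts push F's electron affinity up.
Cl > F: this pair runs against the simple trend — see the exception note.
Note the exception: Si has a higher electron affinity than P, contrary to the simple trend — adding an electron to P's half-filled 3p³ is unfavourable, so Si (3p²) has the more exothermic EA.
Note the exception: Cl has a higher electron affinity than F, contrary to the simple trend — F's small 2p subshell makes the incoming electron feel strong e⁻–e⁻ repulsion, so Cl actually releases more energy on gaining an electron.
Approximate values (kJ/mol): F 328, Si 134, P 72, Cl 349, Se 195, Rb 47.
So from lowest to highest: Rb < P < Si < Se < F < Cl.

Rb < P < Si < Se < F < Cl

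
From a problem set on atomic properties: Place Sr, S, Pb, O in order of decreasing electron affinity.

S > O > Pb > Sr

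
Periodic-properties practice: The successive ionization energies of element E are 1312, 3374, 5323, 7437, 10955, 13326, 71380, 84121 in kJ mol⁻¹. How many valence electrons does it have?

6

Look for the largest jump between consecutive ionization energies: IE7/IE6 ≈ 5.4, far larger than any earlier ratio.
That jump marks the point where a core electron is being removed. So the atom has 6 valence electrons.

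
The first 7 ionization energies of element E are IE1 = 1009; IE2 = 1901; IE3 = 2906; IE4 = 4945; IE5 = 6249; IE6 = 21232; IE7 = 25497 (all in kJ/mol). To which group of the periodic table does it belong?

Group 15

Look for the largest jump between consecutive ionization energies: IE6/IE5 ≈ 3.4, far larger than any earlier ratio.
That jump marks the point where a core electron is being removed. So the atom has 5 valence electrons.
A main-group element with 5 valence electrons is in group 15.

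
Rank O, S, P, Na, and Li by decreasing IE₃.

After 2 electrons have been removed, what remains? O²⁺ still has 4 valence electrons; S²⁺ still has 4 valence electrons; P²⁺ still has 3 valence electrons; Na²⁺ is already 1 electron into the core; Li²⁺ is already 1 electron into the core.
Core electrons are held far more tightly than valence electrons, so Na and Li top the IE_3 order.
Valence configurations: O²⁺ [He]2s²2p², S²⁺ [Ne]3s²3p², P²⁺ [Ne]3s²3p¹.
Tabulated IE_3 (kJ/mol): O 5300, S 3357, P 2914, Na 6910, Li 11815.
Hence IE_3: P < S < O < Na < Li.

Li > Na > O > S > P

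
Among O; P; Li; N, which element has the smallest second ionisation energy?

Consider each +1 ion: O⁺ still has 5 valence electrons; P⁺ still has 4 valence electrons; Li⁺ is the bare [He] core; N⁺ still has 4 valence electrons.
Breaking into a closed-shell core is much more expensive than removing a leftover valence electron — Li has the largest IE_2 here.
Valence configurations: O⁺ [He]2s²2p³, P⁺ [Ne]3s²3p², N⁺ [He]2s²2p².
Tabulated IE_2 (kJ/mol): O 3388, P 1907, Li 7298, N 2856.
Putting it together, IE_2: P < N < O < Li.

P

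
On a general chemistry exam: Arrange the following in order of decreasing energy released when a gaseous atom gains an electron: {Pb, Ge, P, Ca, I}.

P is in period 3, group 15; Ca is in period 4, group 2; Ge is in period 4, group 14; I is in period 5, group 17; Pb is in period 6, group 14.
Adding an electron releases more energy for atoms nearer the top right (short of the noble gases).
Here both period and group differ, so the two effects have to be weighed against each other.
Pb > Ca: the two effects oppose for this pair; the across-period effect wins (35 vs 2 kJ/mol).
P > Pb: relative to Pb, both the across-period and down-group shifts push P's electron affinity up.
Ge > P: this pair runs against the simple trend — see the exception note.
I > Ge: the two effects oppose for this pair; the across-period effect wins (295 vs 119 kJ/mol).
Note the exception: Ge has a higher electron affinity than P, contrary to the simple trend — adding an electron to P's half-filled np³ subshell costs electron-pairing energy.
Approximate values (kJ/mol): P 72, Ca 2, Ge 119, I 295, Pb 35.
So from highest to lowest: I > Ge > P > Pb > Ca.

I > Ge > P > Pb > Ca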